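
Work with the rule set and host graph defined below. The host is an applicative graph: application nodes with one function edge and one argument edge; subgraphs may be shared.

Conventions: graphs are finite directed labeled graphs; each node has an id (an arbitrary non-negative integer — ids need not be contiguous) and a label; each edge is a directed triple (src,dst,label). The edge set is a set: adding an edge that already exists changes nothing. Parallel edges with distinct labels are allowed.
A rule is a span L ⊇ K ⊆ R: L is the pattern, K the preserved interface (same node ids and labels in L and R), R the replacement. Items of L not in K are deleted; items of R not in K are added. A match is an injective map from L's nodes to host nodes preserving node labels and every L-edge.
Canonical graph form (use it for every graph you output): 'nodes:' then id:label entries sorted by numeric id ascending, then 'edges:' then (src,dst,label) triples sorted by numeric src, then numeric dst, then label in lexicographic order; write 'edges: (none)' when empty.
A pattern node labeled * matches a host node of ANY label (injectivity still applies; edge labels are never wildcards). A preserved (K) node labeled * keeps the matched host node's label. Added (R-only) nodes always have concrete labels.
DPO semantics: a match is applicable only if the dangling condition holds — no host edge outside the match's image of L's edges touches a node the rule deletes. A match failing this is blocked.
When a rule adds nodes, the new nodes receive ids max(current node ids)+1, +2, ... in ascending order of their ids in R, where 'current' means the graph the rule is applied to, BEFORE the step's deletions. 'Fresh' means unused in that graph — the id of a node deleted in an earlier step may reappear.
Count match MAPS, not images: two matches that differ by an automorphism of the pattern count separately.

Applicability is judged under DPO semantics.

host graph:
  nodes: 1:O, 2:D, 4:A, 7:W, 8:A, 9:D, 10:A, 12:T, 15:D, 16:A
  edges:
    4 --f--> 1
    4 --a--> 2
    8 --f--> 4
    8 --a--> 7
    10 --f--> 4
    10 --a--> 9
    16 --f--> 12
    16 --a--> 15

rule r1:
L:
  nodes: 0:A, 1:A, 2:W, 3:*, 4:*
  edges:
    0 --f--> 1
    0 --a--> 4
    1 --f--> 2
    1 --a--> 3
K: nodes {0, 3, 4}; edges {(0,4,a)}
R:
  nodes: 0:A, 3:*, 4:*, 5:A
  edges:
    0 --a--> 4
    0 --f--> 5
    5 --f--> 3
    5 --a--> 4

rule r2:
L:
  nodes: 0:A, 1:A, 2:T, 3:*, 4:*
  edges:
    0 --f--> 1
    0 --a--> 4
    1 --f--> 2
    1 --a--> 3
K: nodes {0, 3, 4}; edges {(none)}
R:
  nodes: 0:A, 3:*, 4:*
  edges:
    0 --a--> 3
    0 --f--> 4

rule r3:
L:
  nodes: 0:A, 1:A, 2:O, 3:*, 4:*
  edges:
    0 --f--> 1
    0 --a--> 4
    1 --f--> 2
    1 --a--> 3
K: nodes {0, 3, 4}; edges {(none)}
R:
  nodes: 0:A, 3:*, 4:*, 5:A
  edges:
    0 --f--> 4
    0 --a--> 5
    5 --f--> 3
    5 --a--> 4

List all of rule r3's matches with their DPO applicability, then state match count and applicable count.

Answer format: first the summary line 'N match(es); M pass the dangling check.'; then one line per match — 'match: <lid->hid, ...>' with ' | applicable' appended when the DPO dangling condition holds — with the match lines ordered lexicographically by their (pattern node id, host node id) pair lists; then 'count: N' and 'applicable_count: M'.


2 match(es); 0 pass the dangling check.
match: 0->8, 1->4, 2->1, 3->2, 4->7
match: 0->10, 1->4, 2->1, 3->2, 4->9
count: 2
applicable_count: 0


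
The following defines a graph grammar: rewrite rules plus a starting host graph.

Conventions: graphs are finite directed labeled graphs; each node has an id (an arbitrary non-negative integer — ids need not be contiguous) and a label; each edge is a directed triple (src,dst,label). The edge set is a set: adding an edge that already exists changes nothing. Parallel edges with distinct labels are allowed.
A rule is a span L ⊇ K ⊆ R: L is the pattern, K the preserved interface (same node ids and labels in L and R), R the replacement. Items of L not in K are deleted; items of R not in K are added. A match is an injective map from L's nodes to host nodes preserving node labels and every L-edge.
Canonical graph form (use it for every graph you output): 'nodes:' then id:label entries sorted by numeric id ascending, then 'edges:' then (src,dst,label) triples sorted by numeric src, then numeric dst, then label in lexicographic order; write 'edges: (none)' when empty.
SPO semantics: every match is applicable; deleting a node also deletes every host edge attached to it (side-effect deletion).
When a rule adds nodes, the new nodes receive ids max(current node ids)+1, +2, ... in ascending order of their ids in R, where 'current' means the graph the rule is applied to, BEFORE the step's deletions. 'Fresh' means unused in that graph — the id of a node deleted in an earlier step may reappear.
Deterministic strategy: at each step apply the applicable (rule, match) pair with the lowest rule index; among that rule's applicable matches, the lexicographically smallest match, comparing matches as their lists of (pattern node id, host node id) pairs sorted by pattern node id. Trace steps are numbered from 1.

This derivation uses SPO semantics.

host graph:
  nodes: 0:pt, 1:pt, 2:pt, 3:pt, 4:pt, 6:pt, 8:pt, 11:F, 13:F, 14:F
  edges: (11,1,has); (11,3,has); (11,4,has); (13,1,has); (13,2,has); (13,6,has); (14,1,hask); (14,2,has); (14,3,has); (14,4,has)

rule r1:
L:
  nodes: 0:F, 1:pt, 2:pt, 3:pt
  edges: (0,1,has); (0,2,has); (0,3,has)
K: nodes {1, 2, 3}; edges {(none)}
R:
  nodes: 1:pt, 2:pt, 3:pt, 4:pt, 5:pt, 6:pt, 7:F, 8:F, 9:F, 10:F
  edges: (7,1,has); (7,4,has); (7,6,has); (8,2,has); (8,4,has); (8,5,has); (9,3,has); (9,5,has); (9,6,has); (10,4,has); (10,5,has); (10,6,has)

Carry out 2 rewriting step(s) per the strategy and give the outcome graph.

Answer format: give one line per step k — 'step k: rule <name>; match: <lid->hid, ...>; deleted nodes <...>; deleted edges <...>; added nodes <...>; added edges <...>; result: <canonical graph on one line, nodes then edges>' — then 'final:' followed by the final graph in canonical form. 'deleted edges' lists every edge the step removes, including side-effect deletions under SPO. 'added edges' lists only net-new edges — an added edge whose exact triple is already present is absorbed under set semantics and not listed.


step 1: rule r1; match: 0->11, 1->1, 2->3, 3->4; deleted nodes 11; deleted edges (11,1,has); (11,3,has); (11,4,has); added nodes 15, 16, 17, 18, 19, 20, 21; added edges (18,1,has); (18,15,has); (18,17,has); (19,3,has); (19,15,has); (19,16,has); (20,4,has); (20,16,has); (20,17,has); (21,15,has); (21,16,has); (21,17,has); result: nodes: 0:pt, 1:pt, 2:pt, 3:pt, 4:pt, 6:pt, 8:pt, 13:F, 14:F, 15:pt, 16:pt, 17:pt, 18:F, 19:F, 20:F, 21:F edges: (13,1,has); (13,2,has); (13,6,has); (14,1,hask); (14,2,has); (14,3,has); (14,4,has); (18,1,has); (18,15,has); (18,17,has); (19,3,has); (19,15,has); (19,16,has); (20,4,has); (20,16,has); (20,17,has); (21,15,has); (21,16,has); (21,17,has)
step 2: rule r1; match: 0->13, 1->1, 2->2, 3->6; deleted nodes 13; deleted edges (13,1,has); (13,2,has); (13,6,has); added nodes 22, 23, 24, 25, 26, 27, 28; added edges (25,1,has); (25,22,has); (25,24,has); (26,2,has); (26,22,has); (26,23,has); (27,6,has); (27,23,has); (27,24,has); (28,22,has); (28,23,has); (28,24,has); result: nodes: 0:pt, 1:pt, 2:pt, 3:pt, 4:pt, 6:pt, 8:pt, 14:F, 15:pt, 16:pt, 17:pt, 18:F, 19:F, 20:F, 21:F, 22:pt, 23:pt, 24:pt, 25:F, 26:F, 27:F, 28:F edges: (14,1,hask); (14,2,has); (14,3,has); (14,4,has); (18,1,has); (18,15,has); (18,17,has); (19,3,has); (19,15,has); (19,16,has); (20,4,has); (20,16,has); (20,17,has); (21,15,has); (21,16,has); (21,17,has); (25,1,has); (25,22,has); (25,24,has); (26,2,has); (26,22,has); (26,23,has); (27,6,has); (27,23,has); (27,24,has); (28,22,has); (28,23,has); (28,24,has)
final:
nodes: 0:pt, 1:pt, 2:pt, 3:pt, 4:pt, 6:pt, 8:pt, 14:F, 15:pt, 16:pt, 17:pt, 18:F, 19:F, 20:F, 21:F, 22:pt, 23:pt, 24:pt, 25:F, 26:F, 27:F, 28:F
edges: (14,1,hask); (14,2,has); (14,3,has); (14,4,has); (18,1,has); (18,15,has); (18,17,has); (19,3,has); (19,15,has); (19,16,has); (20,4,has); (20,16,has); (20,17,has); (21,15,has); (21,16,has); (21,17,has); (25,1,has); (25,22,has); (25,24,has); (26,2,has); (26,22,has); (26,23,has); (27,6,has); (27,23,has); (27,24,has); (28,22,has); (28,23,has); (28,24,has)


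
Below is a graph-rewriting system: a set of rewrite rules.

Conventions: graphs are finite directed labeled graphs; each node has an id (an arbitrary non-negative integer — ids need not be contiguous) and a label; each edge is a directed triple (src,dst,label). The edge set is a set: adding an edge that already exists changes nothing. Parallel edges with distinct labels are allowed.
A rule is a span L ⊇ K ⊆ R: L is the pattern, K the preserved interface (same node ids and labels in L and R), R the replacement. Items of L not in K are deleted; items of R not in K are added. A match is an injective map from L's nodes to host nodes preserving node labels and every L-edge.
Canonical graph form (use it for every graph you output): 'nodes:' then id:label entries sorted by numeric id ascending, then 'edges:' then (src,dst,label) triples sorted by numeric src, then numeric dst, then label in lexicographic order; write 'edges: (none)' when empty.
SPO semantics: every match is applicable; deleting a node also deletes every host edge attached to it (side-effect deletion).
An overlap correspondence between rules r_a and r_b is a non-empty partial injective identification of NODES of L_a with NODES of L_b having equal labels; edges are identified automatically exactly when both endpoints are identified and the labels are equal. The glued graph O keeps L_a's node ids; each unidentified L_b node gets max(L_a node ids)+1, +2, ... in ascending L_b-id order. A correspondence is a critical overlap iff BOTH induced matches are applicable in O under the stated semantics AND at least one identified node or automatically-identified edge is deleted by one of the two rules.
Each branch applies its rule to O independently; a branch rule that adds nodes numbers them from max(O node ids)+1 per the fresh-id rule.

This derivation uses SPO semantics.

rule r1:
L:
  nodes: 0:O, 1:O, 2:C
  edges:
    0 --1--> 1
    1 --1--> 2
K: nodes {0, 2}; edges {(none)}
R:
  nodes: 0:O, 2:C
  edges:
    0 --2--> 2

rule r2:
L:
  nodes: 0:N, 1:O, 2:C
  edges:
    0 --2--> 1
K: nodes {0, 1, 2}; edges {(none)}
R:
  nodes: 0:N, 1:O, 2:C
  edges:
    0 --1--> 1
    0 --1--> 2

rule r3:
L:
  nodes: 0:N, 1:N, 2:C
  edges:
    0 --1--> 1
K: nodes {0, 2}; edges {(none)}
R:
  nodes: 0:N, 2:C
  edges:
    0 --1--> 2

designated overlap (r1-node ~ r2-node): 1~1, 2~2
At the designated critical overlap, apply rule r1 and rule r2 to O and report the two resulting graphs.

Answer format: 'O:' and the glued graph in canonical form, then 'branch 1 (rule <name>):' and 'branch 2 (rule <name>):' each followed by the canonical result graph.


O:
nodes: 0:O, 1:O, 2:C, 3:N
edges: (0,1,1); (1,2,1); (3,1,2)
branch 1 (rule r1):
nodes: 0:O, 2:C, 3:N
edges: (0,2,2)
branch 2 (rule r2):
nodes: 0:O, 1:O, 2:C, 3:N
edges: (0,1,1); (1,2,1); (3,1,1); (3,2,1)


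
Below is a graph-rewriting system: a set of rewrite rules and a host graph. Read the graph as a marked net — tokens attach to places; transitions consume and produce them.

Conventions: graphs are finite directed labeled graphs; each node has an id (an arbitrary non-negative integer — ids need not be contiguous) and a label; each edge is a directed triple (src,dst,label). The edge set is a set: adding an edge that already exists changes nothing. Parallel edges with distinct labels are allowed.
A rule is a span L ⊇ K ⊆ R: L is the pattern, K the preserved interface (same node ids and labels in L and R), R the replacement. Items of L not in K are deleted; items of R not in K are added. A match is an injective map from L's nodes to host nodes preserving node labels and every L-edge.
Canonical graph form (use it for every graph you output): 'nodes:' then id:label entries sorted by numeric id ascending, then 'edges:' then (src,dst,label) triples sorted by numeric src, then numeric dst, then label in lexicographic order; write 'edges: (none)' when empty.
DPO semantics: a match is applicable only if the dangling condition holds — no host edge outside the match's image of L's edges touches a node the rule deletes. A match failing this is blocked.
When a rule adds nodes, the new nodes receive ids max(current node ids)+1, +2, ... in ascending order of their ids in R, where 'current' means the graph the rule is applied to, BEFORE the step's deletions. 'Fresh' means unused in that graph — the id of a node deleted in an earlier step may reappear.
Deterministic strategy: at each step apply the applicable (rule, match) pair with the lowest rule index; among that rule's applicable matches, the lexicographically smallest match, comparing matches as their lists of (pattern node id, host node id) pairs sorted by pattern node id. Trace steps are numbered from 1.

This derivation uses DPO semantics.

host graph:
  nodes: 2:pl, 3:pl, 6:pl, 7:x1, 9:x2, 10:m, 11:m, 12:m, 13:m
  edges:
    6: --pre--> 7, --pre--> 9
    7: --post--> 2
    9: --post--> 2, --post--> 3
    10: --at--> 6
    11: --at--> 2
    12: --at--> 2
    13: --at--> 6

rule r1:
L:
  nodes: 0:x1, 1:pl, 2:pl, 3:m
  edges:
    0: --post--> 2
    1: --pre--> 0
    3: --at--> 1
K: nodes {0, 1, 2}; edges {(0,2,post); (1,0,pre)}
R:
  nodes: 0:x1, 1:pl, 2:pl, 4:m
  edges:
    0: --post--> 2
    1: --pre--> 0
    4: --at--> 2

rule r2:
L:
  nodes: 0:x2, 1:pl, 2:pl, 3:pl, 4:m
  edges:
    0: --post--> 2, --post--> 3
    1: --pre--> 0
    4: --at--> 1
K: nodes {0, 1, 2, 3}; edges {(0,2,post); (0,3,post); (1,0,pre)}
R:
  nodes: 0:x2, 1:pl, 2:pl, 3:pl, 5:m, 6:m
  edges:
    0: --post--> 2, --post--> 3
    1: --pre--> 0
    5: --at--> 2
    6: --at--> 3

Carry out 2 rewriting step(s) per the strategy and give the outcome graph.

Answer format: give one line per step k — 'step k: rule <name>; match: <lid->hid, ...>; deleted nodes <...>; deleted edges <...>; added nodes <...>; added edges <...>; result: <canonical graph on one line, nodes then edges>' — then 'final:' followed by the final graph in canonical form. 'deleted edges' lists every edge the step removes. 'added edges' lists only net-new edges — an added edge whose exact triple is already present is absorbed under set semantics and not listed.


step 1: rule r1; match: 0->7, 1->6, 2->2, 3->10; deleted nodes 10; deleted edges (10,6,at); added nodes 14; added edges (14,2,at); result: nodes: 2:pl, 3:pl, 6:pl, 7:x1, 9:x2, 11:m, 12:m, 13:m, 14:m edges: (6,7,pre); (6,9,pre); (7,2,post); (9,2,post); (9,3,post); (11,2,at); (12,2,at); (13,6,at); (14,2,at)
step 2: rule r1; match: 0->7, 1->6, 2->2, 3->13; deleted nodes 13; deleted edges (13,6,at); added nodes 15; added edges (15,2,at); result: nodes: 2:pl, 3:pl, 6:pl, 7:x1, 9:x2, 11:m, 12:m, 14:m, 15:m edges: (6,7,pre); (6,9,pre); (7,2,post); (9,2,post); (9,3,post); (11,2,at); (12,2,at); (14,2,at); (15,2,at)
final:
nodes: 2:pl, 3:pl, 6:pl, 7:x1, 9:x2, 11:m, 12:m, 14:m, 15:m
edges: (6,7,pre); (6,9,pre); (7,2,post); (9,2,post); (9,3,post); (11,2,at); (12,2,at); (14,2,at); (15,2,at)


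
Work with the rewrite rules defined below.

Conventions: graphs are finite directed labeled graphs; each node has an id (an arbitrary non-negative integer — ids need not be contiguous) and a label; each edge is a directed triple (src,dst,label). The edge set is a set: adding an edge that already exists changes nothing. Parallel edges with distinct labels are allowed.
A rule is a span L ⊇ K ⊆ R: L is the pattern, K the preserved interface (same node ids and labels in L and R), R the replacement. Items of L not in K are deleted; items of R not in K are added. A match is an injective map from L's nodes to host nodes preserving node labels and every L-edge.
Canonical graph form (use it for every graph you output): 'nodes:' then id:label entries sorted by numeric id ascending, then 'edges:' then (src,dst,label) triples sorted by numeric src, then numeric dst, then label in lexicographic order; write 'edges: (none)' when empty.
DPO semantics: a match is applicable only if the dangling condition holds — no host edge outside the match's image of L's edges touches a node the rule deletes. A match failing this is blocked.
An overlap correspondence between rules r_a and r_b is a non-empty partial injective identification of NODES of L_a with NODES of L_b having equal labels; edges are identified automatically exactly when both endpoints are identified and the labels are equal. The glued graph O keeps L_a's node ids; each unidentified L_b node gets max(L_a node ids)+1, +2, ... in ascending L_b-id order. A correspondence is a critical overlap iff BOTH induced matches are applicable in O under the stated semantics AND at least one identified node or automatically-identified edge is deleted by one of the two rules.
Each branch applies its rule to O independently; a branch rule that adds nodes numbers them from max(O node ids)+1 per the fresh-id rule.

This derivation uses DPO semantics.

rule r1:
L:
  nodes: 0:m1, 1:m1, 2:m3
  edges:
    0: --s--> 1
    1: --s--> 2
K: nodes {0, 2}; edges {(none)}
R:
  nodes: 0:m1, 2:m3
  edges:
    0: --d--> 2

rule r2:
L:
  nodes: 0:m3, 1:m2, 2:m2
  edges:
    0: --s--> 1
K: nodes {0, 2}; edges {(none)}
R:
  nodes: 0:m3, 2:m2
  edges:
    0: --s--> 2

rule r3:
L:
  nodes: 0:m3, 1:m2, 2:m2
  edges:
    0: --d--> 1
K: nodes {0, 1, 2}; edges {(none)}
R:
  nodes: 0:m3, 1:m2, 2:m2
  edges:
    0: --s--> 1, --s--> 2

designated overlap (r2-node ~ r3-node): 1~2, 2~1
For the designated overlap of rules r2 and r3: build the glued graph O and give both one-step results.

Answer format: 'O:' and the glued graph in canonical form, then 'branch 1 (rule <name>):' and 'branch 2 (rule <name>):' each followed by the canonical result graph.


O:
nodes: 0:m3, 1:m2, 2:m2, 3:m3
edges: (0,1,s); (3,2,d)
branch 1 (rule r2):
nodes: 0:m3, 2:m2, 3:m3
edges: (0,2,s); (3,2,d)
branch 2 (rule r3):
nodes: 0:m3, 1:m2, 2:m2, 3:m3
edges: (0,1,s); (3,1,s); (3,2,s)


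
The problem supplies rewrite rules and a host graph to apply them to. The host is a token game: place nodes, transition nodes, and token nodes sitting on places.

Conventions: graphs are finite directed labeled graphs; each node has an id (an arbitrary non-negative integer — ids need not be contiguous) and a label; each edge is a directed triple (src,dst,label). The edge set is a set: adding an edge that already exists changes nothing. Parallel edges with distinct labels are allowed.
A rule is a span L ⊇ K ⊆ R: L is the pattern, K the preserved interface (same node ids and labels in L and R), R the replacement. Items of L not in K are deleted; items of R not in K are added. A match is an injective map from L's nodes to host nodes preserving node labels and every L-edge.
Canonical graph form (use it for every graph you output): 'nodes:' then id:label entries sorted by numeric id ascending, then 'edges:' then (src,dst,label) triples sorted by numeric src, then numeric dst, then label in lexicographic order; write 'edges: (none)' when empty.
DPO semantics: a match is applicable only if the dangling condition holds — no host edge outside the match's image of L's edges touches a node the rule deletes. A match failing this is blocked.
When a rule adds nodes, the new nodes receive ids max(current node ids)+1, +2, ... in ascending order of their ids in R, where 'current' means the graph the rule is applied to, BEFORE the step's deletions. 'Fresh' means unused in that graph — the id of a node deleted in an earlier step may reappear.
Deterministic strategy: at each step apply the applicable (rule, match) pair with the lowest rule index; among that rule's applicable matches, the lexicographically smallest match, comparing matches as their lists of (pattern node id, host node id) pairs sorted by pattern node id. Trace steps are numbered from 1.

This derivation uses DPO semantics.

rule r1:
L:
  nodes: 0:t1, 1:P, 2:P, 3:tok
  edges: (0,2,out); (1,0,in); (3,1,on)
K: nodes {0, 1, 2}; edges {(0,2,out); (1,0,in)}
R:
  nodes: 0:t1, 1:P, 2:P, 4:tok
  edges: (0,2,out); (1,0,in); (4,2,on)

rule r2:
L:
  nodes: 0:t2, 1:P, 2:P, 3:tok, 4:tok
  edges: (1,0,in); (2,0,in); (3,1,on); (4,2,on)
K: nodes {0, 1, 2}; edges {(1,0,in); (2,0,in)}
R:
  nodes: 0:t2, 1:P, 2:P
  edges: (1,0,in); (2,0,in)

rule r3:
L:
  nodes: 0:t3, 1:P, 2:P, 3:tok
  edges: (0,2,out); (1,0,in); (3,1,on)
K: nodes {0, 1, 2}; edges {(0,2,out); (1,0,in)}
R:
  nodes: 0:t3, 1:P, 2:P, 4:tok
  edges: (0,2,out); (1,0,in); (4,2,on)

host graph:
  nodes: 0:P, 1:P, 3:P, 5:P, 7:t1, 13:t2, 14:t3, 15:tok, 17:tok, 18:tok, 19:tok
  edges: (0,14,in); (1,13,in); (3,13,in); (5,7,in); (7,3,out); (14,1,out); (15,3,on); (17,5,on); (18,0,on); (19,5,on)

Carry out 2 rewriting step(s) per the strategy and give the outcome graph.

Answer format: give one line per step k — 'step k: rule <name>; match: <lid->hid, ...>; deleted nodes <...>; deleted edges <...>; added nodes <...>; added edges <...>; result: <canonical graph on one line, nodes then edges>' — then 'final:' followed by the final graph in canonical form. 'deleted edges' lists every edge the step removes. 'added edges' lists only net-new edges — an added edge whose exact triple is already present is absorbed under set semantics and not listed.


step 1: rule r1; match: 0->7, 1->5, 2->3, 3->17; deleted nodes 17; deleted edges (17,5,on); added nodes 20; added edges (20,3,on); result: nodes: 0:P, 1:P, 3:P, 5:P, 7:t1, 13:t2, 14:t3, 15:tok, 18:tok, 19:tok, 20:tok edges: (0,14,in); (1,13,in); (3,13,in); (5,7,in); (7,3,out); (14,1,out); (15,3,on); (18,0,on); (19,5,on); (20,3,on)
step 2: rule r1; match: 0->7, 1->5, 2->3, 3->19; deleted nodes 19; deleted edges (19,5,on); added nodes 21; added edges (21,3,on); result: nodes: 0:P, 1:P, 3:P, 5:P, 7:t1, 13:t2, 14:t3, 15:tok, 18:tok, 20:tok, 21:tok edges: (0,14,in); (1,13,in); (3,13,in); (5,7,in); (7,3,out); (14,1,out); (15,3,on); (18,0,on); (20,3,on); (21,3,on)
final:
nodes: 0:P, 1:P, 3:P, 5:P, 7:t1, 13:t2, 14:t3, 15:tok, 18:tok, 20:tok, 21:tok
edges: (0,14,in); (1,13,in); (3,13,in); (5,7,in); (7,3,out); (14,1,out); (15,3,on); (18,0,on); (20,3,on); (21,3,on)


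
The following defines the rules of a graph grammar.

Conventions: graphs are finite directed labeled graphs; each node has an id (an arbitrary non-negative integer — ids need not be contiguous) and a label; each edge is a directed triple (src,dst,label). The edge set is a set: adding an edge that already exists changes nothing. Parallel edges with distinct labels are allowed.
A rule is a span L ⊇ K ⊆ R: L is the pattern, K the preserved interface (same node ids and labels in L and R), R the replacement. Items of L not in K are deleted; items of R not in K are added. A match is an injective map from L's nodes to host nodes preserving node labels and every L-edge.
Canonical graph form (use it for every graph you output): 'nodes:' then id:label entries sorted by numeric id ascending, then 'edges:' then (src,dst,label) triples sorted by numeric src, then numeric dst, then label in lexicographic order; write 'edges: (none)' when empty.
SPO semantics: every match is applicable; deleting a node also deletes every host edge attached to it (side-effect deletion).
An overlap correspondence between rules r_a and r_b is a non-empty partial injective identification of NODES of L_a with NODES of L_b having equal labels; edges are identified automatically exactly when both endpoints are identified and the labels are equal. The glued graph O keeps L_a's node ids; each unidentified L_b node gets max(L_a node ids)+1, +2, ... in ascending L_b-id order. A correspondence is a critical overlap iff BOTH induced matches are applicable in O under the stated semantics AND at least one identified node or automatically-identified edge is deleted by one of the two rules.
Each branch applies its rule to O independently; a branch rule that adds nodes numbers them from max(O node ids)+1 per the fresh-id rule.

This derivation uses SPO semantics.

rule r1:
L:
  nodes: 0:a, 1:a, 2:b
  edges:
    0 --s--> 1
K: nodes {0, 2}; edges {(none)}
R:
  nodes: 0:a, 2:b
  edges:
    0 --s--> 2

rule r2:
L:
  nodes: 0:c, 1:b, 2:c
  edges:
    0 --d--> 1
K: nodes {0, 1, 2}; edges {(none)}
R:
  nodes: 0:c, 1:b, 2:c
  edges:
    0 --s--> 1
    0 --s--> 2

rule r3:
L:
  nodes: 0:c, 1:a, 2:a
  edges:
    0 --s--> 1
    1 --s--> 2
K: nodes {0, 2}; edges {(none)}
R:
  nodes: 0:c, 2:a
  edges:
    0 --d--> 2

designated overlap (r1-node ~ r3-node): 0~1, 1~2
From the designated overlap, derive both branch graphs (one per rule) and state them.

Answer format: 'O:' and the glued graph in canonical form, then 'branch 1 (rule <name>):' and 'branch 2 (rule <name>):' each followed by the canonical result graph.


O:
nodes: 0:a, 1:a, 2:b, 3:c
edges: (0,1,s); (3,0,s)
branch 1 (rule r1):
nodes: 0:a, 2:b, 3:c
edges: (0,2,s); (3,0,s)
branch 2 (rule r3):
nodes: 1:a, 2:b, 3:c
edges: (3,1,d)


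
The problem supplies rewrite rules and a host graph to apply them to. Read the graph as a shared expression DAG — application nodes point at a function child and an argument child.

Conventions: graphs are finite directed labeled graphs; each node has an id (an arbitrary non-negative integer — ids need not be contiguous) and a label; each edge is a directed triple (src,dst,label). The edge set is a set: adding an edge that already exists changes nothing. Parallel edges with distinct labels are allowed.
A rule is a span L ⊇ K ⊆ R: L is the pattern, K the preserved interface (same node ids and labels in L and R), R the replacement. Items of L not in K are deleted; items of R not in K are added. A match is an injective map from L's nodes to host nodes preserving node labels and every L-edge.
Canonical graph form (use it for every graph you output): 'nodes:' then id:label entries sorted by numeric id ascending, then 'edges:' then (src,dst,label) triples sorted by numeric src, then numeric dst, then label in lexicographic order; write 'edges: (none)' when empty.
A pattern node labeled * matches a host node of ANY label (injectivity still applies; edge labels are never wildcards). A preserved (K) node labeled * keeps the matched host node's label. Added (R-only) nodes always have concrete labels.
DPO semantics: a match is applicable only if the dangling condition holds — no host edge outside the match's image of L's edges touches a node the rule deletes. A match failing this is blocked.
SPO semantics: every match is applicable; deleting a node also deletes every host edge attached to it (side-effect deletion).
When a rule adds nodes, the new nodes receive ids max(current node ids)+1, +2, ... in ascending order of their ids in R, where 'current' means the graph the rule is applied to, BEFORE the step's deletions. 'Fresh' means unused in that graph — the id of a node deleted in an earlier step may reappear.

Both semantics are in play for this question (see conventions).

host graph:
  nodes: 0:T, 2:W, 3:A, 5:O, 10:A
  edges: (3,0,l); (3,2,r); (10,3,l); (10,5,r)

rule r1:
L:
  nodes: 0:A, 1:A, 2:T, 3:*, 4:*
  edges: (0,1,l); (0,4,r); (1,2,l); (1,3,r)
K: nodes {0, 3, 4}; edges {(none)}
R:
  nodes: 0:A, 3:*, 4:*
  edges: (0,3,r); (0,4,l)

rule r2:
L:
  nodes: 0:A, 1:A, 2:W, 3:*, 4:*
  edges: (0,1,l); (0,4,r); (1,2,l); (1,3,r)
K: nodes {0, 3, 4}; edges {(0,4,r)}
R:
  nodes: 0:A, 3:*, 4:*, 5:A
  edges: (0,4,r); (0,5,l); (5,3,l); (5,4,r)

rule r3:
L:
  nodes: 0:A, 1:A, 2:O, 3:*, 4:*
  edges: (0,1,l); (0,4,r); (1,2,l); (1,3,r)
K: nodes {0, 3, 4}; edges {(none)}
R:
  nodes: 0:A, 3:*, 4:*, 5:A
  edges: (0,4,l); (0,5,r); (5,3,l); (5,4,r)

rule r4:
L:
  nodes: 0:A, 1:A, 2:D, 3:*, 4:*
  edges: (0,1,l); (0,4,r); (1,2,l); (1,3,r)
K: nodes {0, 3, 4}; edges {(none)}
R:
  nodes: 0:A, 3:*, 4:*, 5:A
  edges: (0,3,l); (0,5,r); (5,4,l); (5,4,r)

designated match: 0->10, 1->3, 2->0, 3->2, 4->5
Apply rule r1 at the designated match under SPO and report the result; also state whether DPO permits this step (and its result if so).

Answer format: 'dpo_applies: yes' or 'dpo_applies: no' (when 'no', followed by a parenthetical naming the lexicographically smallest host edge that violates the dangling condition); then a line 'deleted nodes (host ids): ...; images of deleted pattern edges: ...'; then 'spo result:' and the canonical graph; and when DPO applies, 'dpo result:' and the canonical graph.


dpo_applies: yes
deleted nodes (host ids): 0, 3; images of deleted pattern edges: (3,0,l); (3,2,r); (10,3,l); (10,5,r)
spo result:
nodes: 2:W, 5:O, 10:A
edges: (10,2,r); (10,5,l)
dpo result:
nodes: 2:W, 5:O, 10:A
edges: (10,2,r); (10,5,l)


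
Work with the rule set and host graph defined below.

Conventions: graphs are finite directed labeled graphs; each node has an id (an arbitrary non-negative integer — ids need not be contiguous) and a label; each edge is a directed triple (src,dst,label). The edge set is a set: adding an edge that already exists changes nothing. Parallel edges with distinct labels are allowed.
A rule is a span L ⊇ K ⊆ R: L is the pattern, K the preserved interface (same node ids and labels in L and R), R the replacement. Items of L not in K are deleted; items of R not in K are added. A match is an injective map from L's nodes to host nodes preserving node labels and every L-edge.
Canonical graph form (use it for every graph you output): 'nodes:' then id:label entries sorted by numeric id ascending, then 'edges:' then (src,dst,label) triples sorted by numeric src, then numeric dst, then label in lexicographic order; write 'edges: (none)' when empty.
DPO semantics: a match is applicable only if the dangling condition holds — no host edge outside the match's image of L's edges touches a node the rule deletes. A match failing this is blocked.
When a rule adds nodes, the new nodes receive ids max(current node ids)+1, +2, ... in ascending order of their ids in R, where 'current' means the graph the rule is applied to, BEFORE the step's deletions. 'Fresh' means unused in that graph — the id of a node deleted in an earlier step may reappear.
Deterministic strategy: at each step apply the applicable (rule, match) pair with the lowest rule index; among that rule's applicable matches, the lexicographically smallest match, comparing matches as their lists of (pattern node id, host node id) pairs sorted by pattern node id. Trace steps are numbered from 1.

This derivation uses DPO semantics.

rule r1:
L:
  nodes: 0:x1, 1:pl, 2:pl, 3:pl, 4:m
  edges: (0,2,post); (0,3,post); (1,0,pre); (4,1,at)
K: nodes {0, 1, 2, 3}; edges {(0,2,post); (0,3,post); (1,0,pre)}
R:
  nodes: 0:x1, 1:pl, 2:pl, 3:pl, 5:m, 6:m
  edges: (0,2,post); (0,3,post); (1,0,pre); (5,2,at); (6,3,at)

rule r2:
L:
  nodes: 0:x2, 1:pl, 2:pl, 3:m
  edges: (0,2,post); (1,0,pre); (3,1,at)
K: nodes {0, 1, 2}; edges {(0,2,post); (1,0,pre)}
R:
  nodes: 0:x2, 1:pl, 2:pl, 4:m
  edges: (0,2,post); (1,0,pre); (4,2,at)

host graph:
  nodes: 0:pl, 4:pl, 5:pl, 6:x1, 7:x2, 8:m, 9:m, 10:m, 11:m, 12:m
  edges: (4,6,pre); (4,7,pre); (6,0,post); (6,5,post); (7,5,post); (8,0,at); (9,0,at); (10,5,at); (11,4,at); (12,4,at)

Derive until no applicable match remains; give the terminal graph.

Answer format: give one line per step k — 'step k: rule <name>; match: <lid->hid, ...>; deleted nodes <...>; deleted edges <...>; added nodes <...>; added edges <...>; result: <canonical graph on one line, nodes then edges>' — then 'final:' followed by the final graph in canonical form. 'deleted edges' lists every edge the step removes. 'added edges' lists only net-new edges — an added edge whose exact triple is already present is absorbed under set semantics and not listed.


step 1: rule r1; match: 0->6, 1->4, 2->0, 3->5, 4->11; deleted nodes 11; deleted edges (11,4,at); added nodes 13, 14; added edges (13,0,at); (14,5,at); result: nodes: 0:pl, 4:pl, 5:pl, 6:x1, 7:x2, 8:m, 9:m, 10:m, 12:m, 13:m, 14:m edges: (4,6,pre); (4,7,pre); (6,0,post); (6,5,post); (7,5,post); (8,0,at); (9,0,at); (10,5,at); (12,4,at); (13,0,at); (14,5,at)
step 2: rule r1; match: 0->6, 1->4, 2->0, 3->5, 4->12; deleted nodes 12; deleted edges (12,4,at); added nodes 15, 16; added edges (15,0,at); (16,5,at); result: nodes: 0:pl, 4:pl, 5:pl, 6:x1, 7:x2, 8:m, 9:m, 10:m, 13:m, 14:m, 15:m, 16:m edges: (4,6,pre); (4,7,pre); (6,0,post); (6,5,post); (7,5,post); (8,0,at); (9,0,at); (10,5,at); (13,0,at); (14,5,at); (15,0,at); (16,5,at)
final:
nodes: 0:pl, 4:pl, 5:pl, 6:x1, 7:x2, 8:m, 9:m, 10:m, 13:m, 14:m, 15:m, 16:m
edges: (4,6,pre); (4,7,pre); (6,0,post); (6,5,post); (7,5,post); (8,0,at); (9,0,at); (10,5,at); (13,0,at); (14,5,at); (15,0,at); (16,5,at)


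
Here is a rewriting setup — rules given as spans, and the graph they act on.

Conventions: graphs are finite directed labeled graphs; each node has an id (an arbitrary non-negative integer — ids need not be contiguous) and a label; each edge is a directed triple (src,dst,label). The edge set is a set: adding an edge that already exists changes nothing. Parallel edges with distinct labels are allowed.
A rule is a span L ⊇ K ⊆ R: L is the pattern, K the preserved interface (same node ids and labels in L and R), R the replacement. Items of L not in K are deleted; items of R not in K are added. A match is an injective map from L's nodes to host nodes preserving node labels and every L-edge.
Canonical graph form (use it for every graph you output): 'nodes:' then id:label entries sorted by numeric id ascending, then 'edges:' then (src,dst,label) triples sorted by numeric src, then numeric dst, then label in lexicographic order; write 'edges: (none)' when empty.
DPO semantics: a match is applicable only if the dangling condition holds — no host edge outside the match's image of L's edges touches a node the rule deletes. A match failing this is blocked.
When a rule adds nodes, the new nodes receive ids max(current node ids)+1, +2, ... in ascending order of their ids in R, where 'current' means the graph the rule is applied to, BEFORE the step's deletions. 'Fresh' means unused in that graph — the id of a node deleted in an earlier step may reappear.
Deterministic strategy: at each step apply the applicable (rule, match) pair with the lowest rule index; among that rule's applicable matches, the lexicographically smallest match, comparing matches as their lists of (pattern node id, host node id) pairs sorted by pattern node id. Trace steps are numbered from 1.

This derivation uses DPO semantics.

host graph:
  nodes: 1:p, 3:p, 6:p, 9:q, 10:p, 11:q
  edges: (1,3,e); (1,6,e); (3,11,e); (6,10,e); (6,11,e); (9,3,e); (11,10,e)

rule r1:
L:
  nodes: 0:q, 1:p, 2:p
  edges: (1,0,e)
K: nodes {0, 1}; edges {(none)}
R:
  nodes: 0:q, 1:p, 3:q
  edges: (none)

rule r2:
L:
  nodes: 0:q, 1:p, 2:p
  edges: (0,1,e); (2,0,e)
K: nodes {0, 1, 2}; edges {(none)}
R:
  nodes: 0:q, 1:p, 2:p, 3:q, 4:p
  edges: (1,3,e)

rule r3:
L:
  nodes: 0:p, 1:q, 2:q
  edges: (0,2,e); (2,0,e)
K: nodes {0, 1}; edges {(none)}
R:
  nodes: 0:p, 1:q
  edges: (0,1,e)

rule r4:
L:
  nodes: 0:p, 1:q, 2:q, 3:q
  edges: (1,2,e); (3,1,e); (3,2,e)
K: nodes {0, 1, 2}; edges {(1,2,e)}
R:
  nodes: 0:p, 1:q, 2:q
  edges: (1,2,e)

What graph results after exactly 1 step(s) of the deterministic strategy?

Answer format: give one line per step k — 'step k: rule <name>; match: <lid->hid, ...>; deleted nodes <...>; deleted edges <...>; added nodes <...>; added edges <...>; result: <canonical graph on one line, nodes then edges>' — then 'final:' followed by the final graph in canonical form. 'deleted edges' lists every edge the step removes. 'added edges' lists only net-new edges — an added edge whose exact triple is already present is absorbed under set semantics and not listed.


step 1: rule r2; match: 0->11, 1->10, 2->3; deleted nodes (none); deleted edges (3,11,e); (11,10,e); added nodes 12, 13; added edges (10,12,e); result: nodes: 1:p, 3:p, 6:p, 9:q, 10:p, 11:q, 12:q, 13:p edges: (1,3,e); (1,6,e); (6,10,e); (6,11,e); (9,3,e); (10,12,e)
final:
nodes: 1:p, 3:p, 6:p, 9:q, 10:p, 11:q, 12:q, 13:p
edges: (1,3,e); (1,6,e); (6,10,e); (6,11,e); (9,3,e); (10,12,e)


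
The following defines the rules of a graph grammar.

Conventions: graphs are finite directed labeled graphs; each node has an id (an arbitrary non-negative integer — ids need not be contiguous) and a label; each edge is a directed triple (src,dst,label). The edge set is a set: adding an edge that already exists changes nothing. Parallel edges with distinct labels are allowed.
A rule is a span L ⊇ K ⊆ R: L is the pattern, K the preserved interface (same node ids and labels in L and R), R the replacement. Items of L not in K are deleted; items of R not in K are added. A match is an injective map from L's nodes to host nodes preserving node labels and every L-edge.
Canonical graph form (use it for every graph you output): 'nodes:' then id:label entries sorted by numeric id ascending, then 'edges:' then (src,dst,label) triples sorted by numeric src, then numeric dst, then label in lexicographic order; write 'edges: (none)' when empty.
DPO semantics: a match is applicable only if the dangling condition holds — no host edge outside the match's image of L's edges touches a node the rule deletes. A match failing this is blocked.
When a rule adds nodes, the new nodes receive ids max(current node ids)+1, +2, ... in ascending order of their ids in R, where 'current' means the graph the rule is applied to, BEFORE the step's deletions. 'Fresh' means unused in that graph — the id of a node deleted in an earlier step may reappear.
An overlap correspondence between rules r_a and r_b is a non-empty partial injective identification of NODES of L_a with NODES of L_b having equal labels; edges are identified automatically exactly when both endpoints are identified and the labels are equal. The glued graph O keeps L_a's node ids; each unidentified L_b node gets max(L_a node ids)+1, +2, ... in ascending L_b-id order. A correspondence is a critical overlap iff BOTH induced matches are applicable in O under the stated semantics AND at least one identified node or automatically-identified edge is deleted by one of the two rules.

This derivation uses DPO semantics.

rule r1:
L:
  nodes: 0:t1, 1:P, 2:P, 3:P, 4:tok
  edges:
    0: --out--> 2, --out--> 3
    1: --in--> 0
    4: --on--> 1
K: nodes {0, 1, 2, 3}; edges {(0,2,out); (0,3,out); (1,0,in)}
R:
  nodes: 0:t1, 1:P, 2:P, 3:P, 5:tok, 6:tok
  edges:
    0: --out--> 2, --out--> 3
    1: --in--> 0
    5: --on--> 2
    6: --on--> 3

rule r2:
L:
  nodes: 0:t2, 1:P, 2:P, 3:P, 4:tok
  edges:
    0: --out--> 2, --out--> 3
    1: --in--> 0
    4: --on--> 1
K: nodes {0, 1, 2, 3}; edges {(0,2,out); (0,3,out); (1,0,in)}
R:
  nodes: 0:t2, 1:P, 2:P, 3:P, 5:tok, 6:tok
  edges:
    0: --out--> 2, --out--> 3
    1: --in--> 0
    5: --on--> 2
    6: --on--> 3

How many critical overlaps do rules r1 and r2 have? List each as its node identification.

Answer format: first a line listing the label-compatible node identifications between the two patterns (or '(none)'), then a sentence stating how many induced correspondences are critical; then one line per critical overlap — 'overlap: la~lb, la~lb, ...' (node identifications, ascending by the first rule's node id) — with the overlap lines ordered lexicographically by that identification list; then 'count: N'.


label-compatible node identifications between L(r1) and L(r2): 1~1, 1~2, 1~3, 2~1, 2~2, 2~3, 3~1, 3~2, 3~3, 4~4
7 of the induced correspondences are critical overlaps of r1 and r2.
overlap: 1~1, 2~2, 3~3, 4~4
overlap: 1~1, 2~2, 4~4
overlap: 1~1, 2~3, 3~2, 4~4
overlap: 1~1, 2~3, 4~4
overlap: 1~1, 3~2, 4~4
overlap: 1~1, 3~3, 4~4
overlap: 1~1, 4~4
count: 7


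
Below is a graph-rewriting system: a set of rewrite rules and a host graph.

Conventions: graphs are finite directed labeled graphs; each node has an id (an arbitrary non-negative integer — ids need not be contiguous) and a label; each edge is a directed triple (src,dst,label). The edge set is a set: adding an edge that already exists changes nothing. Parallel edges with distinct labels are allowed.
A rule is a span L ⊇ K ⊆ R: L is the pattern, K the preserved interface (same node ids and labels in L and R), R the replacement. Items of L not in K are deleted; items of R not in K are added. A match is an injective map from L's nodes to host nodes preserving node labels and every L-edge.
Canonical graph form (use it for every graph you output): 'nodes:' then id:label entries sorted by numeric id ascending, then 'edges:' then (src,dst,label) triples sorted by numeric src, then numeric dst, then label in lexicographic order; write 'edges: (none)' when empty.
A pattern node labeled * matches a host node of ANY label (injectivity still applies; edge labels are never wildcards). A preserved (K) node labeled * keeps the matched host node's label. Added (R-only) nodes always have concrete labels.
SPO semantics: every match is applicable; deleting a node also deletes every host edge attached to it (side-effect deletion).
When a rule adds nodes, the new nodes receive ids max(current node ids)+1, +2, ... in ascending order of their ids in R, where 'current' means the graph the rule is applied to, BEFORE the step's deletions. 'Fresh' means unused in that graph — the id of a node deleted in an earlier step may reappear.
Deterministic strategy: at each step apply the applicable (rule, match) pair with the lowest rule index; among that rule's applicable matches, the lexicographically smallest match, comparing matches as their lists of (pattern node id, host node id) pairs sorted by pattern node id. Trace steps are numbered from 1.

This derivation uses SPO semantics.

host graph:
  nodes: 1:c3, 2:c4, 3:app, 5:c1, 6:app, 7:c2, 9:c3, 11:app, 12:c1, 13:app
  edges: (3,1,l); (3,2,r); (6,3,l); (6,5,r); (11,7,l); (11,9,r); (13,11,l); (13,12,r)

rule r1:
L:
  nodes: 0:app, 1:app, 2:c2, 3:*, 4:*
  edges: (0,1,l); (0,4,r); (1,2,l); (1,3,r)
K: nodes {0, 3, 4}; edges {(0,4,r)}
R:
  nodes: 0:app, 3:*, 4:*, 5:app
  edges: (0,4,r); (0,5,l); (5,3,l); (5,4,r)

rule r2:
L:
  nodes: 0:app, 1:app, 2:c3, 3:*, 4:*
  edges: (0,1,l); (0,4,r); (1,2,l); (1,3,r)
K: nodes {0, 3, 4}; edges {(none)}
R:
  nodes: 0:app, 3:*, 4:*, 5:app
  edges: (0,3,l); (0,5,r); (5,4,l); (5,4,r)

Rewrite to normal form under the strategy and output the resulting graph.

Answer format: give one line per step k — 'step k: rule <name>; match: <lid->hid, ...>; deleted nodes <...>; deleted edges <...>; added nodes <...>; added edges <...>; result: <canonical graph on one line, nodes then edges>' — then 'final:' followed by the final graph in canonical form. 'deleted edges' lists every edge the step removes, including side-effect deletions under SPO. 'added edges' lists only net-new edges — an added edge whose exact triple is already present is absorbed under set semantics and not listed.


step 1: rule r1; match: 0->13, 1->11, 2->7, 3->9, 4->12; deleted nodes 7, 11; deleted edges (11,7,l); (11,9,r); (13,11,l); added nodes 14; added edges (13,14,l); (14,9,l); (14,12,r); result: nodes: 1:c3, 2:c4, 3:app, 5:c1, 6:app, 9:c3, 12:c1, 13:app, 14:app edges: (3,1,l); (3,2,r); (6,3,l); (6,5,r); (13,12,r); (13,14,l); (14,9,l); (14,12,r)
step 2: rule r2; match: 0->6, 1->3, 2->1, 3->2, 4->5; deleted nodes 1, 3; deleted edges (3,1,l); (3,2,r); (6,3,l); (6,5,r); added nodes 15; added edges (6,2,l); (6,15,r); (15,5,l); (15,5,r); result: nodes: 2:c4, 5:c1, 6:app, 9:c3, 12:c1, 13:app, 14:app, 15:app edges: (6,2,l); (6,15,r); (13,12,r); (13,14,l); (14,9,l); (14,12,r); (15,5,l); (15,5,r)
final:
nodes: 2:c4, 5:c1, 6:app, 9:c3, 12:c1, 13:app, 14:app, 15:app
edges: (6,2,l); (6,15,r); (13,12,r); (13,14,l); (14,9,l); (14,12,r); (15,5,l); (15,5,r)
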